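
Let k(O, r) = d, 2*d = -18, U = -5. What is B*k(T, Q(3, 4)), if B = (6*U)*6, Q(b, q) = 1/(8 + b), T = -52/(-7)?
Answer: 1620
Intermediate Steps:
d = -9 (d = (1/2)*(-18) = -9)
T = 52/7 (T = -52*(-1/7) = 52/7 ≈ 7.4286)
k(O, r) = -9
B = -180 (B = (6*(-5))*6 = -30*6 = -180)
B*k(T, Q(3, 4)) = -180*(-9) = 1620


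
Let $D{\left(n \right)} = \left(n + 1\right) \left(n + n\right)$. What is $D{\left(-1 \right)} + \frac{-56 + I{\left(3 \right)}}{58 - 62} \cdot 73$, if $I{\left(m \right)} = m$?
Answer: $\frac{3869}{4} \approx 967.25$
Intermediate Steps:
$D{\left(n \right)} = 2 n \left(1 + n\right)$ ($D{\left(n \right)} = \left(1 + n\right) 2 n = 2 n \left(1 + n\right)$)
$D{\left(-1 \right)} + \frac{-56 + I{\left(3 \right)}}{58 - 62} \cdot 73 = 2 \left(-1\right) \left(1 - 1\right) + \frac{-56 + 3}{58 - 62} \cdot 73 = 2 \left(-1\right) 0 + - \frac{53}{-4} \cdot 73 = 0 + \left(-53\right) \left(- \frac{1}{4}\right) 73 = 0 + \frac{53}{4} \cdot 73 = 0 + \frac{3869}{4} = \frac{3869}{4}$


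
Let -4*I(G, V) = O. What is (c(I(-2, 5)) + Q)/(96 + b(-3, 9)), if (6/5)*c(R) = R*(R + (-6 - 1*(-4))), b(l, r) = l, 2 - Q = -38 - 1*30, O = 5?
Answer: 7045/8928 ≈ 0.78909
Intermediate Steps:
I(G, V) = -5/4 (I(G, V) = -1/4*5 = -5/4)
Q = 70 (Q = 2 - (-38 - 1*30) = 2 - (-38 - 30) = 2 - 1*(-68) = 2 + 68 = 70)
c(R) = 5*R*(-2 + R)/6 (c(R) = 5*(R*(R + (-6 - 1*(-4))))/6 = 5*(R*(R + (-6 + 4)))/6 = 5*(R*(R - 2))/6 = 5*(R*(-2 + R))/6 = 5*R*(-2 + R)/6)
(c(I(-2, 5)) + Q)/(96 + b(-3, 9)) = ((5/6)*(-5/4)*(-2 - 5/4) + 70)/(96 - 3) = ((5/6)*(-5/4)*(-13/4) + 70)/93 = (325/96 + 70)/93 = (1/93)*(7045/96) = 7045/8928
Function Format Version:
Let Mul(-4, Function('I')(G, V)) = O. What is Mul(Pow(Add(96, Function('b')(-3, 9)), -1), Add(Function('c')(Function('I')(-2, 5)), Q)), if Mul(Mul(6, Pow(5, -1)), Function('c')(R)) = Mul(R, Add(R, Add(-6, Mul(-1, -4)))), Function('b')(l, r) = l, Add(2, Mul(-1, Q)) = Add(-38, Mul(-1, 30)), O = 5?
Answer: Rational(7045, 8928) ≈ 0.78909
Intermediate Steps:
Function('I')(G, V) = Rational(-5, 4) (Function('I')(G, V) = Mul(Rational(-1, 4), 5) = Rational(-5, 4))
Q = 70 (Q = Add(2, Mul(-1, Add(-38, Mul(-1, 30)))) = Add(2, Mul(-1, Add(-38, -30))) = Add(2, Mul(-1, -68)) = Add(2, 68) = 70)
Function('c')(R) = Mul(Rational(5, 6), R, Add(-2, R)) (Function('c')(R) = Mul(Rational(5, 6), Mul(R, Add(R, Add(-6, Mul(-1, -4))))) = Mul(Rational(5, 6), Mul(R, Add(R, Add(-6, 4)))) = Mul(Rational(5, 6), Mul(R, Add(R, -2))) = Mul(Rational(5, 6), Mul(R, Add(-2, R))) = Mul(Rational(5, 6), R, Add(-2, R)))
Mul(Pow(Add(96, Function('b')(-3, 9)), -1), Add(Function('c')(Function('I')(-2, 5)), Q)) = Mul(Pow(Add(96, -3), -1), Add(Mul(Rational(5, 6), Rational(-5, 4), Add(-2, Rational(-5, 4))), 70)) = Mul(Pow(93, -1), Add(Mul(Rational(5, 6), Rational(-5, 4), Rational(-13, 4)), 70)) = Mul(Rational(1, 93), Add(Rational(325, 96), 70)) = Mul(Rational(1, 93), Rational(7045, 96)) = Rational(7045, 8928)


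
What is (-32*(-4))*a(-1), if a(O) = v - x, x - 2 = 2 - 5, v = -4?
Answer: -384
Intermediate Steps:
x = -1 (x = 2 + (2 - 5) = 2 - 3 = -1)
a(O) = -3 (a(O) = -4 - 1*(-1) = -4 + 1 = -3)
(-32*(-4))*a(-1) = -32*(-4)*(-3) = 128*(-3) = -384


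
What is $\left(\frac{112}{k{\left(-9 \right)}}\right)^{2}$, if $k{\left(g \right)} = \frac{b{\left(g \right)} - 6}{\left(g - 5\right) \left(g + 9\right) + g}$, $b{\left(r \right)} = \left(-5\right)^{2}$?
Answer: $\frac{1016064}{361} \approx 2814.6$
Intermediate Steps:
$b{\left(r \right)} = 25$
$k{\left(g \right)} = \frac{19}{g + \left(-5 + g\right) \left(9 + g\right)}$ ($k{\left(g \right)} = \frac{25 - 6}{\left(g - 5\right) \left(g + 9\right) + g} = \frac{19}{\left(-5 + g\right) \left(9 + g\right) + g} = \frac{19}{g + \left(-5 + g\right) \left(9 + g\right)}$)
$\left(\frac{112}{k{\left(-9 \right)}}\right)^{2} = \left(\frac{112}{19 \frac{1}{-45 + \left(-9\right)^{2} + 5 \left(-9\right)}}\right)^{2} = \left(\frac{112}{19 \frac{1}{-45 + 81 - 45}}\right)^{2} = \left(\frac{112}{19 \frac{1}{-9}}\right)^{2} = \left(\frac{112}{19 \left(- \frac{1}{9}\right)}\right)^{2} = \left(\frac{112}{- \frac{19}{9}}\right)^{2} = \left(112 \left(- \frac{9}{19}\right)\right)^{2} = \left(- \frac{1008}{19}\right)^{2} = \frac{1016064}{361}$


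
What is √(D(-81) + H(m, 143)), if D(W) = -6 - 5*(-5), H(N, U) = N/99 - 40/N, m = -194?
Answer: √176715473/3201 ≈ 4.1529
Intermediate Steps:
H(N, U) = -40/N + N/99 (H(N, U) = N*(1/99) - 40/N = N/99 - 40/N = -40/N + N/99)
D(W) = 19 (D(W) = -6 + 25 = 19)
√(D(-81) + H(m, 143)) = √(19 + (-40/(-194) + (1/99)*(-194))) = √(19 + (-40*(-1/194) - 194/99)) = √(19 + (20/97 - 194/99)) = √(19 - 16838/9603) = √(165619/9603) = √176715473/3201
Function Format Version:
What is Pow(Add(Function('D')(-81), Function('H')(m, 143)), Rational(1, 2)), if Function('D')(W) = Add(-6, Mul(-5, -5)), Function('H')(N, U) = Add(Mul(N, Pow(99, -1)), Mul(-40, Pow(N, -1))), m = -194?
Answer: Mul(Rational(1, 3201), Pow(176715473, Rational(1, 2))) ≈ 4.1529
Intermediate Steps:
Function('H')(N, U) = Add(Mul(-40, Pow(N, -1)), Mul(Rational(1, 99), N)) (Function('H')(N, U) = Add(Mul(N, Rational(1, 99)), Mul(-40, Pow(N, -1))) = Add(Mul(Rational(1, 99), N), Mul(-40, Pow(N, -1))) = Add(Mul(-40, Pow(N, -1)), Mul(Rational(1, 99), N)))
Function('D')(W) = 19 (Function('D')(W) = Add(-6, 25) = 19)
Pow(Add(Function('D')(-81), Function('H')(m, 143)), Rational(1, 2)) = Pow(Add(19, Add(Mul(-40, Pow(-194, -1)), Mul(Rational(1, 99), -194))), Rational(1, 2)) = Pow(Add(19, Add(Mul(-40, Rational(-1, 194)), Rational(-194, 99))), Rational(1, 2)) = Pow(Add(19, Add(Rational(20, 97), Rational(-194, 99))), Rational(1, 2)) = Pow(Add(19, Rational(-16838, 9603)), Rational(1, 2)) = Pow(Rational(165619, 9603), Rational(1, 2)) = Mul(Rational(1, 3201), Pow(176715473, Rational(1, 2)))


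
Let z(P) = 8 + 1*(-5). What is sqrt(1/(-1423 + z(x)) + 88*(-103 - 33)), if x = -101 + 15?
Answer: I*sqrt(6033069155)/710 ≈ 109.4*I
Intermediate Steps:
x = -86
z(P) = 3 (z(P) = 8 - 5 = 3)
sqrt(1/(-1423 + z(x)) + 88*(-103 - 33)) = sqrt(1/(-1423 + 3) + 88*(-103 - 33)) = sqrt(1/(-1420) + 88*(-136)) = sqrt(-1/1420 - 11968) = sqrt(-16994561/1420) = I*sqrt(6033069155)/710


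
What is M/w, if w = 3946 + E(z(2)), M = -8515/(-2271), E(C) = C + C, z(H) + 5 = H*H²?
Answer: 655/690384 ≈ 0.00094875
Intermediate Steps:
z(H) = -5 + H³ (z(H) = -5 + H*H² = -5 + H³)
E(C) = 2*C
M = 8515/2271 (M = -8515*(-1/2271) = 8515/2271 ≈ 3.7495)
w = 3952 (w = 3946 + 2*(-5 + 2³) = 3946 + 2*(-5 + 8) = 3946 + 2*3 = 3946 + 6 = 3952)
M/w = (8515/2271)/3952 = (8515/2271)*(1/3952) = 655/690384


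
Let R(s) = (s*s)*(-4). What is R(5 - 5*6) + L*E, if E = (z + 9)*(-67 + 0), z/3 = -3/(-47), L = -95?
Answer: 2632180/47 ≈ 56004.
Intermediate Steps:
z = 9/47 (z = 3*(-3/(-47)) = 3*(-3*(-1/47)) = 3*(3/47) = 9/47 ≈ 0.19149)
R(s) = -4*s² (R(s) = s²*(-4) = -4*s²)
E = -28944/47 (E = (9/47 + 9)*(-67 + 0) = (432/47)*(-67) = -28944/47 ≈ -615.83)
R(5 - 5*6) + L*E = -4*(5 - 5*6)² - 95*(-28944/47) = -4*(5 - 30)² + 2749680/47 = -4*(-25)² + 2749680/47 = -4*625 + 2749680/47 = -2500 + 2749680/47 = 2632180/47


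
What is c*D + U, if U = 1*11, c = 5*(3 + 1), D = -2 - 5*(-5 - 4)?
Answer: 871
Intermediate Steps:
D = 43 (D = -2 - 5*(-9) = -2 + 45 = 43)
c = 20 (c = 5*4 = 20)
U = 11
c*D + U = 20*43 + 11 = 860 + 11 = 871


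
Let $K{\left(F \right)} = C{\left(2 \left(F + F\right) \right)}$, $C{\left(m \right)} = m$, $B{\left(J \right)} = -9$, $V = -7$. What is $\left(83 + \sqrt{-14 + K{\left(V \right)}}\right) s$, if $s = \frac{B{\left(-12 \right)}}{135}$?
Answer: $- \frac{83}{15} - \frac{i \sqrt{42}}{15} \approx -5.5333 - 0.43205 i$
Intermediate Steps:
$K{\left(F \right)} = 4 F$ ($K{\left(F \right)} = 2 \left(F + F\right) = 2 \cdot 2 F = 4 F$)
$s = - \frac{1}{15}$ ($s = - \frac{9}{135} = \left(-9\right) \frac{1}{135} = - \frac{1}{15} \approx -0.066667$)
$\left(83 + \sqrt{-14 + K{\left(V \right)}}\right) s = \left(83 + \sqrt{-14 + 4 \left(-7\right)}\right) \left(- \frac{1}{15}\right) = \left(83 + \sqrt{-14 - 28}\right) \left(- \frac{1}{15}\right) = \left(83 + \sqrt{-42}\right) \left(- \frac{1}{15}\right) = \left(83 + i \sqrt{42}\right) \left(- \frac{1}{15}\right) = - \frac{83}{15} - \frac{i \sqrt{42}}{15}$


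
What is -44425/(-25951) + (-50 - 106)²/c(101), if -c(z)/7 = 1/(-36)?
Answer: 22735878271/181657 ≈ 1.2516e+5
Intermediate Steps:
c(z) = 7/36 (c(z) = -7/(-36) = -7*(-1/36) = 7/36)
-44425/(-25951) + (-50 - 106)²/c(101) = -44425/(-25951) + (-50 - 106)²/(7/36) = -44425*(-1/25951) + (-156)²*(36/7) = 44425/25951 + 24336*(36/7) = 44425/25951 + 876096/7 = 22735878271/181657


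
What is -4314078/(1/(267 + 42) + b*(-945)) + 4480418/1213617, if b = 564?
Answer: 2355695975521276/199871577682323 ≈ 11.786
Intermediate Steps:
-4314078/(1/(267 + 42) + b*(-945)) + 4480418/1213617 = -4314078/(1/(267 + 42) + 564*(-945)) + 4480418/1213617 = -4314078/(1/309 - 532980) + 4480418*(1/1213617) = -4314078/(1/309 - 532980) + 4480418/1213617 = -4314078/(-164690819/309) + 4480418/1213617 = -4314078*(-309/164690819) + 4480418/1213617 = 1333050102/164690819 + 4480418/1213617 = 2355695975521276/199871577682323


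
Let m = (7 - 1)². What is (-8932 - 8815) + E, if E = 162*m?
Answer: -11915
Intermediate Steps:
m = 36 (m = 6² = 36)
E = 5832 (E = 162*36 = 5832)
(-8932 - 8815) + E = (-8932 - 8815) + 5832 = -17747 + 5832 = -11915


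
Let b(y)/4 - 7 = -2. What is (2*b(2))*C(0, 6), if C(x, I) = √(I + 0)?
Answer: 40*√6 ≈ 97.980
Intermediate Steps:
b(y) = 20 (b(y) = 28 + 4*(-2) = 28 - 8 = 20)
C(x, I) = √I
(2*b(2))*C(0, 6) = (2*20)*√6 = 40*√6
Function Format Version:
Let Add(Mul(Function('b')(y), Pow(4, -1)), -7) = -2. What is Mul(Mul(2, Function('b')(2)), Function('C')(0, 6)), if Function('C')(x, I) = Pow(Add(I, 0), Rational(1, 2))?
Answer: Mul(40, Pow(6, Rational(1, 2))) ≈ 97.980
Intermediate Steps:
Function('b')(y) = 20 (Function('b')(y) = Add(28, Mul(4, -2)) = Add(28, -8) = 20)
Function('C')(x, I) = Pow(I, Rational(1, 2))
Mul(Mul(2, Function('b')(2)), Function('C')(0, 6)) = Mul(Mul(2, 20), Pow(6, Rational(1, 2))) = Mul(40, Pow(6, Rational(1, 2)))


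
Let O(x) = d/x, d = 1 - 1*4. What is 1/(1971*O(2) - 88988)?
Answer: -2/183889 ≈ -1.0876e-5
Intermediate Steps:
d = -3 (d = 1 - 4 = -3)
O(x) = -3/x
1/(1971*O(2) - 88988) = 1/(1971*(-3/2) - 88988) = 1/(-5913/2 - 88988) = 1/(-183889/2) = -2/183889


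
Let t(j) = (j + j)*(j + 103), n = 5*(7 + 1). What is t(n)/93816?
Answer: 1430/11727 ≈ 0.12194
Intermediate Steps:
n = 40 (n = 5*8 = 40)
t(j) = 2*j*(103 + j) (t(j) = (2*j)*(103 + j) = 2*j*(103 + j))
t(n)/93816 = (2*40*(103 + 40))/93816 = (2*40*143)*(1/93816) = 11440*(1/93816) = 1430/11727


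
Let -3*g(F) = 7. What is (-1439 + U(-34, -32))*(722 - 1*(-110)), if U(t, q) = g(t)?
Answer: -3597568/3 ≈ -1.1992e+6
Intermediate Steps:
g(F) = -7/3 (g(F) = -⅓*7 = -7/3)
U(t, q) = -7/3
(-1439 + U(-34, -32))*(722 - 1*(-110)) = (-1439 - 7/3)*(722 - 1*(-110)) = -4324*(722 + 110)/3 = -4324/3*832 = -3597568/3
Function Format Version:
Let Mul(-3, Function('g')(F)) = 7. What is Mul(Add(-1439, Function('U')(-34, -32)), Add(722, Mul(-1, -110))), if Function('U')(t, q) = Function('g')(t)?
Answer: Rational(-3597568, 3) ≈ -1.1992e+6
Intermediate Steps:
Function('g')(F) = Rational(-7, 3) (Function('g')(F) = Mul(Rational(-1, 3), 7) = Rational(-7, 3))
Function('U')(t, q) = Rational(-7, 3)
Mul(Add(-1439, Function('U')(-34, -32)), Add(722, Mul(-1, -110))) = Mul(Add(-1439, Rational(-7, 3)), Add(722, Mul(-1, -110))) = Mul(Rational(-4324, 3), Add(722, 110)) = Mul(Rational(-4324, 3), 832) = Rational(-3597568, 3)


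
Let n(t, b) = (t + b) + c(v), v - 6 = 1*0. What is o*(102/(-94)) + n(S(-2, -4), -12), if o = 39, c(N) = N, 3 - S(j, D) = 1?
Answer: -2177/47 ≈ -46.319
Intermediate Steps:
v = 6 (v = 6 + 1*0 = 6 + 0 = 6)
S(j, D) = 2 (S(j, D) = 3 - 1*1 = 3 - 1 = 2)
n(t, b) = 6 + b + t (n(t, b) = (t + b) + 6 = (b + t) + 6 = 6 + b + t)
o*(102/(-94)) + n(S(-2, -4), -12) = 39*(102/(-94)) + (6 - 12 + 2) = 39*(102*(-1/94)) - 4 = 39*(-51/47) - 4 = -1989/47 - 4 = -2177/47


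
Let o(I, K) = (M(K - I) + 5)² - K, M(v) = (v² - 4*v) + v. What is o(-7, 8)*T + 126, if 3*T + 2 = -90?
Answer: -3147586/3 ≈ -1.0492e+6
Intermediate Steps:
T = -92/3 (T = -⅔ + (⅓)*(-90) = -⅔ - 30 = -92/3 ≈ -30.667)
M(v) = v² - 3*v
o(I, K) = (5 + (K - I)*(-3 + K - I))² - K (o(I, K) = ((K - I)*(-3 + (K - I)) + 5)² - K = ((K - I)*(-3 + K - I) + 5)² - K = (5 + (K - I)*(-3 + K - I))² - K)
o(-7, 8)*T + 126 = ((5 + (-7 - 1*8)*(3 - 7 - 1*8))² - 1*8)*(-92/3) + 126 = ((5 + (-7 - 8)*(3 - 7 - 8))² - 8)*(-92/3) + 126 = ((5 - 15*(-12))² - 8)*(-92/3) + 126 = ((5 + 180)² - 8)*(-92/3) + 126 = (185² - 8)*(-92/3) + 126 = (34225 - 8)*(-92/3) + 126 = 34217*(-92/3) + 126 = -3147964/3 + 126 = -3147586/3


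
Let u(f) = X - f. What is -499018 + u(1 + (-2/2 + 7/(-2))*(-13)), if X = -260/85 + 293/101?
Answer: -1713832677/3434 ≈ -4.9908e+5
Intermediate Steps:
X = -271/1717 (X = -260*1/85 + 293*(1/101) = -52/17 + 293/101 = -271/1717 ≈ -0.15783)
u(f) = -271/1717 - f
-499018 + u(1 + (-2/2 + 7/(-2))*(-13)) = -499018 + (-271/1717 - (1 + (-2/2 + 7/(-2))*(-13))) = -499018 + (-271/1717 - (1 + (-2*1/2 + 7*(-1/2))*(-13))) = -499018 + (-271/1717 - (1 + (-1 - 7/2)*(-13))) = -499018 + (-271/1717 - (1 - 9/2*(-13))) = -499018 + (-271/1717 - (1 + 117/2)) = -499018 + (-271/1717 - 1*119/2) = -499018 + (-271/1717 - 119/2) = -499018 - 204865/3434 = -1713832677/3434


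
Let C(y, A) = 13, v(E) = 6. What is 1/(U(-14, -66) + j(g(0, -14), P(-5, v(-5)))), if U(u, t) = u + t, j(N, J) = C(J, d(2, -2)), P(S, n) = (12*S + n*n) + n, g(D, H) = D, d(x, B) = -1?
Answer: -1/67 ≈ -0.014925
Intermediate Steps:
P(S, n) = n + n**2 + 12*S (P(S, n) = (12*S + n**2) + n = (n**2 + 12*S) + n = n + n**2 + 12*S)
j(N, J) = 13
U(u, t) = t + u
1/(U(-14, -66) + j(g(0, -14), P(-5, v(-5)))) = 1/((-66 - 14) + 13) = 1/(-80 + 13) = 1/(-67) = -1/67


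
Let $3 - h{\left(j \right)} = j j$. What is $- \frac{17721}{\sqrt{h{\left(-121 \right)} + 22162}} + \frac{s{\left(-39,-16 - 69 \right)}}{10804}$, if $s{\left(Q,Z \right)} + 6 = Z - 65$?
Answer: $- \frac{39}{2701} - \frac{537 \sqrt{209}}{38} \approx -204.31$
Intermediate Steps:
$h{\left(j \right)} = 3 - j^{2}$ ($h{\left(j \right)} = 3 - j j = 3 - j^{2}$)
$s{\left(Q,Z \right)} = -71 + Z$ ($s{\left(Q,Z \right)} = -6 + \left(Z - 65\right) = -6 + \left(-65 + Z\right) = -71 + Z$)
$- \frac{17721}{\sqrt{h{\left(-121 \right)} + 22162}} + \frac{s{\left(-39,-16 - 69 \right)}}{10804} = - \frac{17721}{\sqrt{\left(3 - \left(-121\right)^{2}\right) + 22162}} + \frac{-71 - 85}{10804} = - \frac{17721}{\sqrt{\left(3 - 14641\right) + 22162}} + \left(-71 - 85\right) \frac{1}{10804} = - \frac{17721}{\sqrt{-14638 + 22162}} - \frac{39}{2701} = - \frac{17721}{\sqrt{7524}} - \frac{39}{2701} = - \frac{17721}{6 \sqrt{209}} - \frac{39}{2701} = - 17721 \frac{\sqrt{209}}{1254} - \frac{39}{2701} = - \frac{537 \sqrt{209}}{38} - \frac{39}{2701} = - \frac{39}{2701} - \frac{537 \sqrt{209}}{38}$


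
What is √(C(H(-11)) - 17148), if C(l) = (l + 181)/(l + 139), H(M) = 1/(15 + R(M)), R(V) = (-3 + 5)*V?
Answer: I*√5555530/18 ≈ 130.95*I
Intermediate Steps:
R(V) = 2*V
H(M) = 1/(15 + 2*M)
C(l) = (181 + l)/(139 + l)
√(C(H(-11)) - 17148) = √((181 + 1/(15 + 2*(-11)))/(139 + 1/(15 + 2*(-11))) - 17148) = √((181 + 1/(15 - 22))/(139 + 1/(15 - 22)) - 17148) = √((181 + 1/(-7))/(139 + 1/(-7)) - 17148) = √((181 - ⅐)/(139 - ⅐) - 17148) = √((1266/7)/(972/7) - 17148) = √((7/972)*(1266/7) - 17148) = √(211/162 - 17148) = √(-2777765/162) = I*√5555530/18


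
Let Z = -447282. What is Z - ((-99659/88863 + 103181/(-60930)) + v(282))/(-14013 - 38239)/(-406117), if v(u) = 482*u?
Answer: -17130356572636861069403669/38298783703327094520 ≈ -4.4728e+5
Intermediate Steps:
Z - ((-99659/88863 + 103181/(-60930)) + v(282))/(-14013 - 38239)/(-406117) = -447282 - ((-99659/88863 + 103181/(-60930)) + 482*282)/(-14013 - 38239)/(-406117) = -447282 - ((-99659*1/88863 + 103181*(-1/60930)) + 135924)/(-52252)*(-1)/406117 = -447282 - ((-99659/88863 - 103181/60930) + 135924)*(-1/52252)*(-1)/406117 = -447282 - (-5080398691/1804807530 + 135924)*(-1/52252)*(-1)/406117 = -447282 - (245311578309029/1804807530)*(-1/52252)*(-1)/406117 = -447282 - (-245311578309029)*(-1)/(94304803057560*406117) = -447282 - 1*245311578309029/38298783703327094520 = -447282 - 245311578309029/38298783703327094520 = -17130356572636861069403669/38298783703327094520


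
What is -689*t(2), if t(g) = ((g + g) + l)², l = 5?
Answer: -55809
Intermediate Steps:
t(g) = (5 + 2*g)² (t(g) = ((g + g) + 5)² = (2*g + 5)² = (5 + 2*g)²)
-689*t(2) = -689*(5 + 2*2)² = -689*(5 + 4)² = -689*9² = -689*81 = -55809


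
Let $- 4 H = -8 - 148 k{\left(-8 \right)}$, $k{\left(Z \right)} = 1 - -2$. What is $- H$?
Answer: $-113$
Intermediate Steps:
$k{\left(Z \right)} = 3$ ($k{\left(Z \right)} = 1 + 2 = 3$)
$H = 113$ ($H = - \frac{-8 - 444}{4} = \left(- \frac{1}{4}\right) \left(-452\right) = 113$)
$- H = \left(-1\right) 113 = -113$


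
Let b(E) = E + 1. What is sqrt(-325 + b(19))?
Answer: I*sqrt(305) ≈ 17.464*I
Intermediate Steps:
b(E) = 1 + E
sqrt(-325 + b(19)) = sqrt(-325 + (1 + 19)) = sqrt(-325 + 20) = sqrt(-305) = I*sqrt(305)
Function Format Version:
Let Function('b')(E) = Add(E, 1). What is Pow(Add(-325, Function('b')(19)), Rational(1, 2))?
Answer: Mul(I, Pow(305, Rational(1, 2))) ≈ Mul(17.464, I)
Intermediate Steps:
Function('b')(E) = Add(1, E)
Pow(Add(-325, Function('b')(19)), Rational(1, 2)) = Pow(Add(-325, Add(1, 19)), Rational(1, 2)) = Pow(Add(-325, 20), Rational(1, 2)) = Pow(-305, Rational(1, 2)) = Mul(I, Pow(305, Rational(1, 2)))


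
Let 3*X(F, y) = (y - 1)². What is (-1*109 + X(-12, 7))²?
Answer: 9409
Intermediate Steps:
X(F, y) = (-1 + y)²/3 (X(F, y) = (y - 1)²/3 = (-1 + y)²/3)
(-1*109 + X(-12, 7))² = (-1*109 + (-1 + 7)²/3)² = (-109 + (⅓)*6²)² = (-109 + (⅓)*36)² = (-109 + 12)² = (-97)² = 9409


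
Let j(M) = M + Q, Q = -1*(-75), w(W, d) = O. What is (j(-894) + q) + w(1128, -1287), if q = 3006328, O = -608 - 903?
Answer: 3003998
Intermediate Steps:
O = -1511
w(W, d) = -1511
Q = 75
j(M) = 75 + M (j(M) = M + 75 = 75 + M)
(j(-894) + q) + w(1128, -1287) = ((75 - 894) + 3006328) - 1511 = (-819 + 3006328) - 1511 = 3005509 - 1511 = 3003998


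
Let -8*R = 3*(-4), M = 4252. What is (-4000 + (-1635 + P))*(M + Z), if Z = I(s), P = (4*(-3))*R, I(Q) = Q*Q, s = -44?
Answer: -34980764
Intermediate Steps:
R = 3/2 (R = -3*(-4)/8 = -⅛*(-12) = 3/2 ≈ 1.5000)
I(Q) = Q²
P = -18 (P = (4*(-3))*(3/2) = -12*3/2 = -18)
Z = 1936 (Z = (-44)² = 1936)
(-4000 + (-1635 + P))*(M + Z) = (-4000 + (-1635 - 18))*(4252 + 1936) = (-4000 - 1653)*6188 = -5653*6188 = -34980764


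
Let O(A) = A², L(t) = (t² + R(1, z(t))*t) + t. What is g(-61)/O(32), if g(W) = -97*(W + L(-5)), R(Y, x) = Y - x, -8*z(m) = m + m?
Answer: 15423/4096 ≈ 3.7654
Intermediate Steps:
z(m) = -m/4 (z(m) = -(m + m)/8 = -m/4)
L(t) = t + t² + t*(1 + t/4) (L(t) = (t² + (1 - (-1)*t/4)*t) + t = (t² + (1 + t/4)*t) + t = (t² + t*(1 + t/4)) + t = t + t² + t*(1 + t/4))
g(W) = -8245/4 - 97*W (g(W) = -97*(W + (¼)*(-5)*(8 + 5*(-5))) = -97*(W + (¼)*(-5)*(8 - 25)) = -97*(W + (¼)*(-5)*(-17)) = -97*(W + 85/4) = -97*(85/4 + W) = -8245/4 - 97*W)
g(-61)/O(32) = (-8245/4 - 97*(-61))/(32²) = (-8245/4 + 5917)/1024 = (15423/4)*(1/1024) = 15423/4096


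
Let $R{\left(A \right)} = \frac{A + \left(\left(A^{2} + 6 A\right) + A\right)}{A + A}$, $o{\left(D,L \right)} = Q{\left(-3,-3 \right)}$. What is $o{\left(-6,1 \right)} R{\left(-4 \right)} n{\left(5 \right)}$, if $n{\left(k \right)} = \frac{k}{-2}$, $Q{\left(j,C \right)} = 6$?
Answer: $-30$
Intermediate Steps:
$o{\left(D,L \right)} = 6$
$n{\left(k \right)} = - \frac{k}{2}$ ($n{\left(k \right)} = k \left(- \frac{1}{2}\right) = - \frac{k}{2}$)
$R{\left(A \right)} = \frac{A^{2} + 8 A}{2 A}$ ($R{\left(A \right)} = \frac{A + \left(A^{2} + 7 A\right)}{2 A} = \left(A^{2} + 8 A\right) \frac{1}{2 A} = \frac{A^{2} + 8 A}{2 A}$)
$o{\left(-6,1 \right)} R{\left(-4 \right)} n{\left(5 \right)} = 6 \left(4 + \frac{1}{2} \left(-4\right)\right) \left(\left(- \frac{1}{2}\right) 5\right) = 6 \left(4 - 2\right) \left(- \frac{5}{2}\right) = 6 \cdot 2 \left(- \frac{5}{2}\right) = 12 \left(- \frac{5}{2}\right) = -30$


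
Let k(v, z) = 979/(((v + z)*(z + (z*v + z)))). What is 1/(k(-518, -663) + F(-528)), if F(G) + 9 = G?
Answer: -404029548/216963868255 ≈ -0.0018622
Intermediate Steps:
F(G) = -9 + G
k(v, z) = 979/((v + z)*(2*z + v*z)) (k(v, z) = 979/(((v + z)*(z + (v*z + z)))) = 979/(((v + z)*(z + (z + v*z)))) = 979/(((v + z)*(2*z + v*z))) = 979*(1/((v + z)*(2*z + v*z))) = 979/((v + z)*(2*z + v*z)))
1/(k(-518, -663) + F(-528)) = 1/(979/(-663*((-518)² + 2*(-518) + 2*(-663) - 518*(-663))) + (-9 - 528)) = 1/(979*(-1/663)/(268324 - 1036 - 1326 + 343434) - 537) = 1/(979*(-1/663)/609396 - 537) = 1/(979*(-1/663)*(1/609396) - 537) = 1/(-979/404029548 - 537) = 1/(-216963868255/404029548) = -404029548/216963868255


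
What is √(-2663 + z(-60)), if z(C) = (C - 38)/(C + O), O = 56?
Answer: I*√10554/2 ≈ 51.366*I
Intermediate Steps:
z(C) = (-38 + C)/(56 + C) (z(C) = (C - 38)/(C + 56) = (-38 + C)/(56 + C))
√(-2663 + z(-60)) = √(-2663 + (-38 - 60)/(56 - 60)) = √(-2663 - 98/(-4)) = √(-2663 - ¼*(-98)) = √(-2663 + 49/2) = √(-5277/2) = I*√10554/2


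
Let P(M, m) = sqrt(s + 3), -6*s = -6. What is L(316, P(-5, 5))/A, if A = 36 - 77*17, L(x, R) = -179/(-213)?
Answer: -179/271149 ≈ -0.00066015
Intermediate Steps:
s = 1 (s = -1/6*(-6) = 1)
P(M, m) = 2 (P(M, m) = sqrt(1 + 3) = sqrt(4) = 2)
L(x, R) = 179/213 (L(x, R) = -179*(-1/213) = 179/213)
A = -1273 (A = 36 - 1309 = -1273)
L(316, P(-5, 5))/A = (179/213)/(-1273) = (179/213)*(-1/1273) = -179/271149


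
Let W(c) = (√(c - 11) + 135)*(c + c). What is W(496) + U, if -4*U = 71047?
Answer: 464633/4 + 992*√485 ≈ 1.3800e+5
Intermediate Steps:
U = -71047/4 (U = -¼*71047 = -71047/4 ≈ -17762.)
W(c) = 2*c*(135 + √(-11 + c)) (W(c) = (√(-11 + c) + 135)*(2*c) = (135 + √(-11 + c))*(2*c) = 2*c*(135 + √(-11 + c)))
W(496) + U = 2*496*(135 + √(-11 + 496)) - 71047/4 = 2*496*(135 + √485) - 71047/4 = (133920 + 992*√485) - 71047/4 = 464633/4 + 992*√485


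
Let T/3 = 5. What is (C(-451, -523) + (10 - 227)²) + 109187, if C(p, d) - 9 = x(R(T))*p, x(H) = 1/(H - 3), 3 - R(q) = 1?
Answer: 156736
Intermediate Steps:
T = 15 (T = 3*5 = 15)
R(q) = 2 (R(q) = 3 - 1*1 = 3 - 1 = 2)
x(H) = 1/(-3 + H)
C(p, d) = 9 - p (C(p, d) = 9 + p/(-3 + 2) = 9 + p/(-1) = 9 - p)
(C(-451, -523) + (10 - 227)²) + 109187 = ((9 - 1*(-451)) + (10 - 227)²) + 109187 = ((9 + 451) + (-217)²) + 109187 = (460 + 47089) + 109187 = 47549 + 109187 = 156736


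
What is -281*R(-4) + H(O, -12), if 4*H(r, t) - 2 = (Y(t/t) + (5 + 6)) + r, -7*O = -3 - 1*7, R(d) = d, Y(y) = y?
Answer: 7895/7 ≈ 1127.9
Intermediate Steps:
O = 10/7 (O = -(-3 - 1*7)/7 = -(-3 - 7)/7 = -⅐*(-10) = 10/7 ≈ 1.4286)
H(r, t) = 7/2 + r/4 (H(r, t) = ½ + ((t/t + (5 + 6)) + r)/4 = ½ + ((1 + 11) + r)/4 = ½ + (12 + r)/4 = ½ + (3 + r/4) = 7/2 + r/4)
-281*R(-4) + H(O, -12) = -281*(-4) + (7/2 + (¼)*(10/7)) = 1124 + (7/2 + 5/14) = 1124 + 27/7 = 7895/7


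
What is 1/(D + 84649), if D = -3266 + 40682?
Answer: 1/122065 ≈ 8.1923e-6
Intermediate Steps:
D = 37416
1/(D + 84649) = 1/(37416 + 84649) = 1/122065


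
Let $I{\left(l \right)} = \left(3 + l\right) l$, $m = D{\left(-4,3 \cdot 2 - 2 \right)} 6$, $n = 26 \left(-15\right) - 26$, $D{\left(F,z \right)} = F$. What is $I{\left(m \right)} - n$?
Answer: $920$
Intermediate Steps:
$n = -416$ ($n = -390 - 26 = -416$)
$m = -24$ ($m = \left(-4\right) 6 = -24$)
$I{\left(l \right)} = l \left(3 + l\right)$
$I{\left(m \right)} - n = - 24 \left(3 - 24\right) - -416 = \left(-24\right) \left(-21\right) + 416 = 504 + 416 = 920$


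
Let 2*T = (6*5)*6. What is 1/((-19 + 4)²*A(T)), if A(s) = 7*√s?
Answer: √10/47250 ≈ 6.6926e-5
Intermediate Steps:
T = 90 (T = ((6*5)*6)/2 = (30*6)/2 = (½)*180 = 90)
1/((-19 + 4)²*A(T)) = 1/((-19 + 4)²*(7*√90)) = 1/((-15)²*(7*(3*√10))) = 1/(225*(21*√10)) = 1/(4725*√10) = √10/47250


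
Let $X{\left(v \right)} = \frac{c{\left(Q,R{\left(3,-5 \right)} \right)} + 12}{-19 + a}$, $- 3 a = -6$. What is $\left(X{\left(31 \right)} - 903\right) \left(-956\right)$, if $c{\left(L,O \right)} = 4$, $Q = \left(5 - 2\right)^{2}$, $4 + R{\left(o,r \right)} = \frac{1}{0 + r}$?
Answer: $\frac{14690852}{17} \approx 8.6417 \cdot 10^{5}$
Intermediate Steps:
$R{\left(o,r \right)} = -4 + \frac{1}{r}$ ($R{\left(o,r \right)} = -4 + \frac{1}{0 + r} = -4 + \frac{1}{r}$)
$a = 2$ ($a = \left(- \frac{1}{3}\right) \left(-6\right) = 2$)
$Q = 9$ ($Q = 3^{2} = 9$)
$X{\left(v \right)} = - \frac{16}{17}$ ($X{\left(v \right)} = \frac{4 + 12}{-19 + 2} = \frac{16}{-17} = 16 \left(- \frac{1}{17}\right) = - \frac{16}{17}$)
$\left(X{\left(31 \right)} - 903\right) \left(-956\right) = \left(- \frac{16}{17} - 903\right) \left(-956\right) = \left(- \frac{15367}{17}\right) \left(-956\right) = \frac{14690852}{17}$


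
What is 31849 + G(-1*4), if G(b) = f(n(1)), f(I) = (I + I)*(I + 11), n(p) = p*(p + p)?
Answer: 31901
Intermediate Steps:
n(p) = 2*p² (n(p) = p*(2*p) = 2*p²)
f(I) = 2*I*(11 + I) (f(I) = (2*I)*(11 + I) = 2*I*(11 + I))
G(b) = 52 (G(b) = 2*(2*1²)*(11 + 2*1²) = 2*(2*1)*(11 + 2*1) = 2*2*(11 + 2) = 2*2*13 = 52)
31849 + G(-1*4) = 31849 + 52 = 31901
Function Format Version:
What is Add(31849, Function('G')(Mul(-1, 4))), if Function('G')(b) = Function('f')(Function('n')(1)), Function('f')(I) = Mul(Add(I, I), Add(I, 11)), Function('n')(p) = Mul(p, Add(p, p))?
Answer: 31901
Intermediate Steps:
Function('n')(p) = Mul(2, Pow(p, 2)) (Function('n')(p) = Mul(p, Mul(2, p)) = Mul(2, Pow(p, 2)))
Function('f')(I) = Mul(2, I, Add(11, I)) (Function('f')(I) = Mul(Mul(2, I), Add(11, I)) = Mul(2, I, Add(11, I)))
Function('G')(b) = 52 (Function('G')(b) = Mul(2, Mul(2, Pow(1, 2)), Add(11, Mul(2, Pow(1, 2)))) = Mul(2, Mul(2, 1), Add(11, Mul(2, 1))) = Mul(2, 2, Add(11, 2)) = Mul(2, 2, 13) = 52)
Add(31849, Function('G')(Mul(-1, 4))) = Add(31849, 52) = 31901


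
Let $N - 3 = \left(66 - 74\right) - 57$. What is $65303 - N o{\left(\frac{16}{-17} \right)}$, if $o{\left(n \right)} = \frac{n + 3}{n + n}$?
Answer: $\frac{1043763}{16} \approx 65235.0$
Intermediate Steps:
$o{\left(n \right)} = \frac{3 + n}{2 n}$
$N = -62$ ($N = 3 + \left(\left(66 - 74\right) - 57\right) = 3 - 65 = -62$)
$65303 - N o{\left(\frac{16}{-17} \right)} = 65303 - - 62 \frac{3 + \frac{16}{-17}}{2 \frac{16}{-17}} = 65303 - - 62 \frac{3 + 16 \left(- \frac{1}{17}\right)}{2 \cdot 16 \left(- \frac{1}{17}\right)} = 65303 - - 62 \frac{3 - \frac{16}{17}}{2 \left(- \frac{16}{17}\right)} = 65303 - - 62 \cdot \frac{1}{2} \left(- \frac{17}{16}\right) \frac{35}{17} = 65303 - \left(-62\right) \left(- \frac{35}{32}\right) = 65303 - \frac{1085}{16} = \frac{1043763}{16}$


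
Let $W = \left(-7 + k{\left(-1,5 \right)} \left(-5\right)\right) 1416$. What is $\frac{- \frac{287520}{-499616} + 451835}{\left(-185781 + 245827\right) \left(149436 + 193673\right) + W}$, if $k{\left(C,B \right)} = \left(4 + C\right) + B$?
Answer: $\frac{3527254420}{160831515070603} \approx 2.1931 \cdot 10^{-5}$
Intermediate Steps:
$k{\left(C,B \right)} = 4 + B + C$
$W = -66552$ ($W = \left(-7 + \left(4 + 5 - 1\right) \left(-5\right)\right) 1416 = \left(-7 + 8 \left(-5\right)\right) 1416 = \left(-7 - 40\right) 1416 = \left(-47\right) 1416 = -66552$)
$\frac{- \frac{287520}{-499616} + 451835}{\left(-185781 + 245827\right) \left(149436 + 193673\right) + W} = \frac{- \frac{287520}{-499616} + 451835}{\left(-185781 + 245827\right) \left(149436 + 193673\right) - 66552} = \frac{\left(-287520\right) \left(- \frac{1}{499616}\right) + 451835}{60046 \cdot 343109 - 66552} = \frac{\frac{8985}{15613} + 451835}{20602323014 - 66552} = \frac{7054508840}{15613 \cdot 20602256462} = \frac{7054508840}{15613} \cdot \frac{1}{20602256462} = \frac{3527254420}{160831515070603}$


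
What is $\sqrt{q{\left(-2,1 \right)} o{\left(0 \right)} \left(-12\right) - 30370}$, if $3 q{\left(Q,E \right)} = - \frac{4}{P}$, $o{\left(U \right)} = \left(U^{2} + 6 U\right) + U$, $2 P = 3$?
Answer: $i \sqrt{30370} \approx 174.27 i$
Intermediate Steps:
$P = \frac{3}{2}$ ($P = \frac{1}{2} \cdot 3 = \frac{3}{2} \approx 1.5$)
$o{\left(U \right)} = U^{2} + 7 U$
$q{\left(Q,E \right)} = - \frac{8}{9}$ ($q{\left(Q,E \right)} = \frac{\left(-4\right) \frac{1}{\frac{3}{2}}}{3} = \frac{\left(-4\right) \frac{2}{3}}{3} = \frac{1}{3} \left(- \frac{8}{3}\right) = - \frac{8}{9}$)
$\sqrt{q{\left(-2,1 \right)} o{\left(0 \right)} \left(-12\right) - 30370} = \sqrt{- \frac{8 \cdot 0 \left(7 + 0\right)}{9} \left(-12\right) - 30370} = \sqrt{- \frac{8 \cdot 0 \cdot 7}{9} \left(-12\right) - 30370} = \sqrt{\left(- \frac{8}{9}\right) 0 \left(-12\right) - 30370} = \sqrt{0 \left(-12\right) - 30370} = \sqrt{0 - 30370} = \sqrt{-30370} = i \sqrt{30370}$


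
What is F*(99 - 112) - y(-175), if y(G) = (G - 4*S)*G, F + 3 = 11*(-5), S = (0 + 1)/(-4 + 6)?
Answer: -30221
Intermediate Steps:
S = ½ (S = 1/2 = 1*(½) = ½ ≈ 0.50000)
F = -58 (F = -3 + 11*(-5) = -3 - 55 = -58)
y(G) = G*(-2 + G) (y(G) = (G - 4*½)*G = (G - 2)*G = (-2 + G)*G = G*(-2 + G))
F*(99 - 112) - y(-175) = -58*(99 - 112) - (-175)*(-2 - 175) = -58*(-13) - (-175)*(-177) = 754 - 1*30975 = 754 - 30975 = -30221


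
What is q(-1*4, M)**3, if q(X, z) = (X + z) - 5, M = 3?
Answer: -216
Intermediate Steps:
q(X, z) = -5 + X + z
q(-1*4, M)**3 = (-5 - 1*4 + 3)**3 = (-5 - 4 + 3)**3 = (-6)**3 = -216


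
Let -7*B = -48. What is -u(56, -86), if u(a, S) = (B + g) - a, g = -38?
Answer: 610/7 ≈ 87.143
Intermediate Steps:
B = 48/7 (B = -⅐*(-48) = 48/7 ≈ 6.8571)
u(a, S) = -218/7 - a (u(a, S) = (48/7 - 38) - a = -218/7 - a)
-u(56, -86) = -(-218/7 - 1*56) = -(-218/7 - 56) = -1*(-610/7) = 610/7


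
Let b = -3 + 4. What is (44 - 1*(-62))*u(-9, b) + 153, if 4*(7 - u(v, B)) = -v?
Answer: 1313/2 ≈ 656.50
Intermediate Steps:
b = 1
u(v, B) = 7 + v/4 (u(v, B) = 7 - (-1)*v/4 = 7 + v/4)
(44 - 1*(-62))*u(-9, b) + 153 = (44 - 1*(-62))*(7 + (¼)*(-9)) + 153 = (44 + 62)*(7 - 9/4) + 153 = 106*(19/4) + 153 = 1007/2 + 153 = 1313/2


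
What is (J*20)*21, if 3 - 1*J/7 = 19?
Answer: -47040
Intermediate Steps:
J = -112 (J = 21 - 7*19 = 21 - 133 = -112)
(J*20)*21 = -112*20*21 = -2240*21 = -47040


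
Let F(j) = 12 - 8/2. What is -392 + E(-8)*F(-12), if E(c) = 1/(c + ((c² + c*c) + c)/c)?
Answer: -9024/23 ≈ -392.35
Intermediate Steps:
F(j) = 8 (F(j) = 12 - 8*½ = 12 - 4 = 8)
E(c) = 1/(c + (c + 2*c²)/c) (E(c) = 1/(c + ((c² + c²) + c)/c) = 1/(c + (2*c² + c)/c) = 1/(c + (c + 2*c²)/c))
-392 + E(-8)*F(-12) = -392 + 8/(1 + 3*(-8)) = -392 + 8/(1 - 24) = -392 + 8/(-23) = -392 - 1/23*8 = -392 - 8/23 = -9024/23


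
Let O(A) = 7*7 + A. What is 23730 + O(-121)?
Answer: 23658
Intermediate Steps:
O(A) = 49 + A
23730 + O(-121) = 23730 + (49 - 121) = 23730 - 72 = 23658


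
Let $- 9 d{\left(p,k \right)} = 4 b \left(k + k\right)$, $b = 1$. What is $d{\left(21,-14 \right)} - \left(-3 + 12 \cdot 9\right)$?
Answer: $- \frac{833}{9} \approx -92.556$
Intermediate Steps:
$d{\left(p,k \right)} = - \frac{8 k}{9}$ ($d{\left(p,k \right)} = - \frac{4 \cdot 1 \left(k + k\right)}{9} = - \frac{4 \cdot 1 \cdot 2 k}{9} = - \frac{4 \cdot 2 k}{9} = - \frac{8 k}{9}$)
$d{\left(21,-14 \right)} - \left(-3 + 12 \cdot 9\right) = \left(- \frac{8}{9}\right) \left(-14\right) - \left(-3 + 12 \cdot 9\right) = \frac{112}{9} - \left(-3 + 108\right) = \frac{112}{9} - 105 = - \frac{833}{9}$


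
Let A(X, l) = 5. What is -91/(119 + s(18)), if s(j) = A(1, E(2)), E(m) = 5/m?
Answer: -91/124 ≈ -0.73387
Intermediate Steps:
s(j) = 5
-91/(119 + s(18)) = -91/(119 + 5) = -91/124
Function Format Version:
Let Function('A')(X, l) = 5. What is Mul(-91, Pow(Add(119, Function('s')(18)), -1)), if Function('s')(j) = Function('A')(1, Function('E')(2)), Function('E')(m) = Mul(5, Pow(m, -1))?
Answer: Rational(-91, 124) ≈ -0.73387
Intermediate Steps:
Function('s')(j) = 5
Mul(-91, Pow(Add(119, Function('s')(18)), -1)) = Mul(-91, Pow(Add(119, 5), -1)) = Mul(-91, Pow(124, -1)) = Mul(-91, Rational(1, 124)) = Rational(-91, 124)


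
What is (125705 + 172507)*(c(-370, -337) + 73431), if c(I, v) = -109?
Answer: 21865500264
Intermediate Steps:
(125705 + 172507)*(c(-370, -337) + 73431) = (125705 + 172507)*(-109 + 73431) = 298212*73322 = 21865500264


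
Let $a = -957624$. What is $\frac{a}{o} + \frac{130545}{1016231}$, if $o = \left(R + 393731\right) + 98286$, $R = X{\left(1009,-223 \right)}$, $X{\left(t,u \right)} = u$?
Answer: $- \frac{454482973707}{249888154207} \approx -1.8187$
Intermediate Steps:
$R = -223$
$o = 491794$ ($o = \left(-223 + 393731\right) + 98286 = 393508 + 98286 = 491794$)
$\frac{a}{o} + \frac{130545}{1016231} = - \frac{957624}{491794} + \frac{130545}{1016231} = \left(-957624\right) \frac{1}{491794} + 130545 \cdot \frac{1}{1016231} = - \frac{478812}{245897} + \frac{130545}{1016231} = - \frac{454482973707}{249888154207}$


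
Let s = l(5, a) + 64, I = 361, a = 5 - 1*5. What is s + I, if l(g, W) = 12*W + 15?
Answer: 440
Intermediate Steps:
a = 0 (a = 5 - 5 = 0)
l(g, W) = 15 + 12*W
s = 79 (s = (15 + 12*0) + 64 = (15 + 0) + 64 = 15 + 64 = 79)
s + I = 79 + 361 = 440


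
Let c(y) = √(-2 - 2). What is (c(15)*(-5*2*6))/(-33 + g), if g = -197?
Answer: 12*I/23 ≈ 0.52174*I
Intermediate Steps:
c(y) = 2*I (c(y) = √(-4) = 2*I)
(c(15)*(-5*2*6))/(-33 + g) = ((2*I)*(-5*2*6))/(-33 - 197) = ((2*I)*(-10*6))/(-230) = ((2*I)*(-60))*(-1/230) = -120*I*(-1/230) = 12*I/23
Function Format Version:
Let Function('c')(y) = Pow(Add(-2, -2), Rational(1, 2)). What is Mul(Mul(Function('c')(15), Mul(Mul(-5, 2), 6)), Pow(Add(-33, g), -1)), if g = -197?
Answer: Mul(Rational(12, 23), I) ≈ Mul(0.52174, I)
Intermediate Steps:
Function('c')(y) = Mul(2, I) (Function('c')(y) = Pow(-4, Rational(1, 2)) = Mul(2, I))
Mul(Mul(Function('c')(15), Mul(Mul(-5, 2), 6)), Pow(Add(-33, g), -1)) = Mul(Mul(Mul(2, I), Mul(Mul(-5, 2), 6)), Pow(Add(-33, -197), -1)) = Mul(Mul(Mul(2, I), Mul(-10, 6)), Pow(-230, -1)) = Mul(Mul(Mul(2, I), -60), Rational(-1, 230)) = Mul(Mul(-120, I), Rational(-1, 230)) = Mul(Rational(12, 23), I)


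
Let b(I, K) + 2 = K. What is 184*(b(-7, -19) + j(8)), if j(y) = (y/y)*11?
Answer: -1840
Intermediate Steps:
b(I, K) = -2 + K
j(y) = 11 (j(y) = 1*11 = 11)
184*(b(-7, -19) + j(8)) = 184*((-2 - 19) + 11) = 184*(-21 + 11) = 184*(-10) = -1840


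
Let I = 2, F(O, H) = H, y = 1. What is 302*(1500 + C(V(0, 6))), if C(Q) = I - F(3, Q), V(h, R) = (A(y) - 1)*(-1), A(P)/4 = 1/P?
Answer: 454510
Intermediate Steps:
A(P) = 4/P
V(h, R) = -3 (V(h, R) = (4/1 - 1)*(-1) = (4*1 - 1)*(-1) = (4 - 1)*(-1) = 3*(-1) = -3)
C(Q) = 2 - Q
302*(1500 + C(V(0, 6))) = 302*(1500 + (2 - 1*(-3))) = 302*(1500 + (2 + 3)) = 302*(1500 + 5) = 302*1505 = 454510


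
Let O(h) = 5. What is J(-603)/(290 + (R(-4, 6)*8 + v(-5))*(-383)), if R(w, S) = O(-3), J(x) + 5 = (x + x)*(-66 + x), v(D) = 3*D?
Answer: -806809/9285 ≈ -86.894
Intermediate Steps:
J(x) = -5 + 2*x*(-66 + x) (J(x) = -5 + (x + x)*(-66 + x) = -5 + (2*x)*(-66 + x) = -5 + 2*x*(-66 + x))
R(w, S) = 5
J(-603)/(290 + (R(-4, 6)*8 + v(-5))*(-383)) = (-5 - 132*(-603) + 2*(-603)**2)/(290 + (5*8 + 3*(-5))*(-383)) = (-5 + 79596 + 2*363609)/(290 + (40 - 15)*(-383)) = (-5 + 79596 + 727218)/(290 + 25*(-383)) = 806809/(290 - 9575) = 806809/(-9285) = 806809*(-1/9285) = -806809/9285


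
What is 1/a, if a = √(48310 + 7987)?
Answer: √56297/56297 ≈ 0.0042146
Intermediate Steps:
a = √56297 ≈ 237.27
1/a = 1/(√56297) = √56297/56297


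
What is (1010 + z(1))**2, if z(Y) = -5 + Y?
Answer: 1012036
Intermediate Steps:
(1010 + z(1))**2 = (1010 + (-5 + 1))**2 = (1010 - 4)**2 = 1006**2 = 1012036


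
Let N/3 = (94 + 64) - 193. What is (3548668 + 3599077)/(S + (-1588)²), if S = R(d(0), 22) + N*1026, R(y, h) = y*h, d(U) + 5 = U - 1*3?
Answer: 7147745/2413838 ≈ 2.9612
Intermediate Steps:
d(U) = -8 + U (d(U) = -5 + (U - 1*3) = -5 + (U - 3) = -5 + (-3 + U) = -8 + U)
N = -105 (N = 3*((94 + 64) - 193) = 3*(158 - 193) = 3*(-35) = -105)
R(y, h) = h*y
S = -107906 (S = 22*(-8 + 0) - 105*1026 = 22*(-8) - 107730 = -176 - 107730 = -107906)
(3548668 + 3599077)/(S + (-1588)²) = (3548668 + 3599077)/(-107906 + (-1588)²) = 7147745/(-107906 + 2521744) = 7147745/2413838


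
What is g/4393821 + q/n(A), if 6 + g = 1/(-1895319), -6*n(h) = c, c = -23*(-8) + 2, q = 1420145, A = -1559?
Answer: -11826530757690574720/258158465140869 ≈ -45811.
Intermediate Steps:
c = 186 (c = 184 + 2 = 186)
n(h) = -31 (n(h) = -⅙*186 = -31)
g = -11371915/1895319 (g = -6 + 1/(-1895319) = -6 - 1/1895319 = -11371915/1895319 ≈ -6.0000)
g/4393821 + q/n(A) = -11371915/1895319/4393821 + 1420145/(-31) = -11371915/1895319*1/4393821 + 1420145*(-1/31) = -11371915/8327692423899 - 1420145/31 = -11826530757690574720/258158465140869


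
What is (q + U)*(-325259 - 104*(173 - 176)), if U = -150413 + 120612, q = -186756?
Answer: 70369547479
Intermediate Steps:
U = -29801
(q + U)*(-325259 - 104*(173 - 176)) = (-186756 - 29801)*(-325259 - 104*(173 - 176)) = -216557*(-325259 - 104*(-3)) = -216557*(-325259 + 312) = -216557*(-324947) = 70369547479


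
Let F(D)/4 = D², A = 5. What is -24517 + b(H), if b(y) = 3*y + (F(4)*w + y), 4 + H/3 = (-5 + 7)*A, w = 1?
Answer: -24381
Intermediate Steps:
F(D) = 4*D²
H = 18 (H = -12 + 3*((-5 + 7)*5) = -12 + 3*(2*5) = -12 + 3*10 = -12 + 30 = 18)
b(y) = 64 + 4*y (b(y) = 3*y + ((4*4²)*1 + y) = 3*y + ((4*16)*1 + y) = 3*y + (64*1 + y) = 3*y + (64 + y) = 64 + 4*y)
-24517 + b(H) = -24517 + (64 + 4*18) = -24517 + (64 + 72) = -24517 + 136 = -24381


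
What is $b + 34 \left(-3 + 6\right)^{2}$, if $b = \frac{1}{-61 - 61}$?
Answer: $\frac{37331}{122} \approx 305.99$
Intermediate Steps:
$b = - \frac{1}{122}$ ($b = \frac{1}{-122} = - \frac{1}{122} \approx -0.0081967$)
$b + 34 \left(-3 + 6\right)^{2} = - \frac{1}{122} + 34 \left(-3 + 6\right)^{2} = - \frac{1}{122} + 34 \cdot 3^{2} = - \frac{1}{122} + 34 \cdot 9 = - \frac{1}{122} + 306 = \frac{37331}{122}$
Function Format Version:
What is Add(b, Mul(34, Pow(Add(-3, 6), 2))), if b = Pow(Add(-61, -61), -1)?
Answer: Rational(37331, 122) ≈ 305.99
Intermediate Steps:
b = Rational(-1, 122) (b = Pow(-122, -1) = Rational(-1, 122) ≈ -0.0081967)
Add(b, Mul(34, Pow(Add(-3, 6), 2))) = Add(Rational(-1, 122), Mul(34, Pow(Add(-3, 6), 2))) = Add(Rational(-1, 122), Mul(34, Pow(3, 2))) = Add(Rational(-1, 122), Mul(34, 9)) = Add(Rational(-1, 122), 306) = Rational(37331, 122)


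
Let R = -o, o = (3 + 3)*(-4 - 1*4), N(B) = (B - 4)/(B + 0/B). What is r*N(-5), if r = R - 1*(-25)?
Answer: 657/5 ≈ 131.40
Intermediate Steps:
N(B) = (-4 + B)/B (N(B) = (-4 + B)/(B + 0) = (-4 + B)/B)
o = -48 (o = 6*(-4 - 4) = 6*(-8) = -48)
R = 48 (R = -1*(-48) = 48)
r = 73 (r = 48 - 1*(-25) = 48 + 25 = 73)
r*N(-5) = 73*((-4 - 5)/(-5)) = 73*(-⅕*(-9)) = 73*(9/5) = 657/5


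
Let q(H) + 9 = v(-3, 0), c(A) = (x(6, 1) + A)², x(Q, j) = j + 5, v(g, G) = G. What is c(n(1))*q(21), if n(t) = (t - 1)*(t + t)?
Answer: -324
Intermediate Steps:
x(Q, j) = 5 + j
n(t) = 2*t*(-1 + t) (n(t) = (-1 + t)*(2*t) = 2*t*(-1 + t))
c(A) = (6 + A)² (c(A) = ((5 + 1) + A)² = (6 + A)²)
q(H) = -9 (q(H) = -9 + 0 = -9)
c(n(1))*q(21) = (6 + 2*1*(-1 + 1))²*(-9) = (6 + 2*1*0)²*(-9) = (6 + 0)²*(-9) = 6²*(-9) = 36*(-9) = -324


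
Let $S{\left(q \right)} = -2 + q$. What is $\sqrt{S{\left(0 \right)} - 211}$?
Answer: $i \sqrt{213} \approx 14.595 i$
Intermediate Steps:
$\sqrt{S{\left(0 \right)} - 211} = \sqrt{\left(-2 + 0\right) - 211} = \sqrt{-2 - 211} = \sqrt{-213} = i \sqrt{213}$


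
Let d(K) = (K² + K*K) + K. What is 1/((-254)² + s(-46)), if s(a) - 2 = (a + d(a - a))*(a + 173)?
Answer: 1/58676 ≈ 1.7043e-5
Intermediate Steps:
d(K) = K + 2*K² (d(K) = (K² + K²) + K = 2*K² + K = K + 2*K²)
s(a) = 2 + a*(173 + a) (s(a) = 2 + (a + (a - a)*(1 + 2*(a - a)))*(a + 173) = 2 + (a + 0*(1 + 2*0))*(173 + a) = 2 + (a + 0*(1 + 0))*(173 + a) = 2 + (a + 0*1)*(173 + a) = 2 + (a + 0)*(173 + a) = 2 + a*(173 + a))
1/((-254)² + s(-46)) = 1/((-254)² + (2 + (-46)² + 173*(-46))) = 1/(64516 + (2 + 2116 - 7958)) = 1/(64516 - 5840) = 1/58676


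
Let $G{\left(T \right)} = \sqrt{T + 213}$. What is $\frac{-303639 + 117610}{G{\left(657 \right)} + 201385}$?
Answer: $- \frac{7492690033}{8111183471} + \frac{186029 \sqrt{870}}{40555917355} \approx -0.92361$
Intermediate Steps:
$G{\left(T \right)} = \sqrt{213 + T}$
$\frac{-303639 + 117610}{G{\left(657 \right)} + 201385} = \frac{-303639 + 117610}{\sqrt{213 + 657} + 201385} = - \frac{186029}{\sqrt{870} + 201385} = - \frac{186029}{201385 + \sqrt{870}}$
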